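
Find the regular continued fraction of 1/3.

[0; 3]

Run the Euclidean algorithm on 1 and 3; the successive quotients are the partial quotients a_0, a_1, ... (each step inverts the fractional part left over by the previous one):
  1 = 0*3 + 1, so a_0 = 0.
  3 = 3*1 + 0, so a_1 = 3.
The remainder reaches 0 after 2 divisions, so the expansion has 2 partial quotients, read off in order.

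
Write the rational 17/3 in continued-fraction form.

[5; 1, 2]

Run the Euclidean algorithm on 17 and 3; the successive quotients are the partial quotients a_0, a_1, ... (each step inverts the fractional part left over by the previous one):
  17 = 5*3 + 2, so a_0 = 5.
  3 = 1*2 + 1, so a_1 = 1.
  2 = 2*1 + 0, so a_2 = 2.
The remainder reaches 0 after 3 divisions, so the expansion has 3 partial quotients, read off in order.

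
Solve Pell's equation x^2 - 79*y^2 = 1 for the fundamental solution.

First expand sqrt(79) as a continued fraction. With x_i = (sqrt(79) + m_i)/d_i and (m_0, d_0) = (0, 1): a_0 = floor(sqrt(79)) = 8, since 8^2 = 64 <= 79 < 81 = 9^2.
Iterate m_{i+1} = d_i*a_i - m_i, d_{i+1} = (79 - m_{i+1}^2)/d_i, a_{i+1} = floor((a_0 + m_{i+1})/d_{i+1}):
  m_1 = 1*8 - 0 = 8, d_1 = (79 - 8^2)/1 = 15/1 = 15, a_1 = floor((8 + 8)/15) = 1.
  m_2 = 15*1 - 8 = 7, d_2 = (79 - 7^2)/15 = 30/15 = 2, a_2 = floor((8 + 7)/2) = 7.
  m_3 = 2*7 - 7 = 7, d_3 = (79 - 7^2)/2 = 30/2 = 15, a_3 = floor((8 + 7)/15) = 1.
  m_4 = 15*1 - 7 = 8, d_4 = (79 - 8^2)/15 = 15/15 = 1, a_4 = floor((8 + 8)/1) = 16.
  m_5 = 1*16 - 8 = 8, d_5 = (79 - 8^2)/1 = 15/1 = 15: (m_5, d_5) = (m_1, d_1) = (8, 15), so from here the quotients repeat a_1, ..., a_4; the period length is 4.
So sqrt(79) = [8; (1, 7, 1, 16)] with period length k = 4.
k is even, so the fundamental solution of x^2 - 79y^2 = 1 is (p_{k-1}, q_{k-1}) = (p_3, q_3); compute convergents through index 3.
Convergents (p_i = a_i*p_{i-1} + p_{i-2}, q_i = a_i*q_{i-1} + q_{i-2} with p_{-2}=0, p_{-1}=1, q_{-2}=1, q_{-1}=0):
  i=0: a_0=8, p_0 = 8*1 + 0 = 8, q_0 = 8*0 + 1 = 1.
  i=1: a_1=1, p_1 = 1*8 + 1 = 9, q_1 = 1*1 + 0 = 1.
  i=2: a_2=7, p_2 = 7*9 + 8 = 71, q_2 = 7*1 + 1 = 8.
  i=3: a_3=1, p_3 = 1*71 + 9 = 80, q_3 = 1*8 + 1 = 9.
Check: 80^2 - 79*9^2 = 6400 - 6399 = 1, so (x, y) = (80, 9) solves the equation, and by the theorem it is the least positive solution.

(x, y) = (80, 9)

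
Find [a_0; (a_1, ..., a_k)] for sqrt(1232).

[35; (10, 70)]

Write x_i = (sqrt(1232) + m_i)/d_i with (m_0, d_0) = (0, 1). a_0 = floor(sqrt(1232)) = 35, since 35^2 = 1225 <= 1232 < 1296 = 36^2.
Iterate m_{i+1} = d_i*a_i - m_i, d_{i+1} = (1232 - m_{i+1}^2)/d_i, a_{i+1} = floor((a_0 + m_{i+1})/d_{i+1}):
  m_1 = 1*35 - 0 = 35, d_1 = (1232 - 35^2)/1 = 7/1 = 7, a_1 = floor((35 + 35)/7) = 10.
  m_2 = 7*10 - 35 = 35, d_2 = (1232 - 35^2)/7 = 7/7 = 1, a_2 = floor((35 + 35)/1) = 70.
  m_3 = 1*70 - 35 = 35, d_3 = (1232 - 35^2)/1 = 7/1 = 7: (m_3, d_3) = (m_1, d_1) = (35, 7), so from here the quotients repeat a_1, a_2; the period length is 2.
Hence the expansion of sqrt(1232) is a_0 = 35 followed by the repeating block 10, 70 (period 2).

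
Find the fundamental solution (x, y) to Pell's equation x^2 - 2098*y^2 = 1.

First expand sqrt(2098) as a continued fraction. With x_i = (sqrt(2098) + m_i)/d_i and (m_0, d_0) = (0, 1): a_0 = floor(sqrt(2098)) = 45, since 45^2 = 2025 <= 2098 < 2116 = 46^2.
Iterate m_{i+1} = d_i*a_i - m_i, d_{i+1} = (2098 - m_{i+1}^2)/d_i, a_{i+1} = floor((a_0 + m_{i+1})/d_{i+1}):
  m_1 = 1*45 - 0 = 45, d_1 = (2098 - 45^2)/1 = 73/1 = 73, a_1 = floor((45 + 45)/73) = 1.
  m_2 = 73*1 - 45 = 28, d_2 = (2098 - 28^2)/73 = 1314/73 = 18, a_2 = floor((45 + 28)/18) = 4.
  m_3 = 18*4 - 28 = 44, d_3 = (2098 - 44^2)/18 = 162/18 = 9, a_3 = floor((45 + 44)/9) = 9.
  m_4 = 9*9 - 44 = 37, d_4 = (2098 - 37^2)/9 = 729/9 = 81, a_4 = floor((45 + 37)/81) = 1.
  m_5 = 81*1 - 37 = 44, d_5 = (2098 - 44^2)/81 = 162/81 = 2, a_5 = floor((45 + 44)/2) = 44.
  m_6 = 2*44 - 44 = 44, d_6 = (2098 - 44^2)/2 = 162/2 = 81, a_6 = floor((45 + 44)/81) = 1.
  m_7 = 81*1 - 44 = 37, d_7 = (2098 - 37^2)/81 = 729/81 = 9, a_7 = floor((45 + 37)/9) = 9.
  m_8 = 9*9 - 37 = 44, d_8 = (2098 - 44^2)/9 = 162/9 = 18, a_8 = floor((45 + 44)/18) = 4.
  m_9 = 18*4 - 44 = 28, d_9 = (2098 - 28^2)/18 = 1314/18 = 73, a_9 = floor((45 + 28)/73) = 1.
  m_10 = 73*1 - 28 = 45, d_10 = (2098 - 45^2)/73 = 73/73 = 1, a_10 = floor((45 + 45)/1) = 90.
  m_11 = 1*90 - 45 = 45, d_11 = (2098 - 45^2)/1 = 73/1 = 73: (m_11, d_11) = (m_1, d_1) = (45, 73), so from here the quotients repeat a_1, ..., a_10; the period length is 10.
So sqrt(2098) = [45; (1, 4, 9, 1, 44, 1, 9, 4, 1, 90)] with period length k = 10.
k is even, so the fundamental solution of x^2 - 2098y^2 = 1 is (p_{k-1}, q_{k-1}) = (p_9, q_9); compute convergents through index 9.
Convergents (p_i = a_i*p_{i-1} + p_{i-2}, q_i = a_i*q_{i-1} + q_{i-2} with p_{-2}=0, p_{-1}=1, q_{-2}=1, q_{-1}=0):
  i=0: a_0=45, p_0 = 45*1 + 0 = 45, q_0 = 45*0 + 1 = 1.
  i=1: a_1=1, p_1 = 1*45 + 1 = 46, q_1 = 1*1 + 0 = 1.
  i=2: a_2=4, p_2 = 4*46 + 45 = 229, q_2 = 4*1 + 1 = 5.
  i=3: a_3=9, p_3 = 9*229 + 46 = 2107, q_3 = 9*5 + 1 = 46.
  i=4: a_4=1, p_4 = 1*2107 + 229 = 2336, q_4 = 1*46 + 5 = 51.
  i=5: a_5=44, p_5 = 44*2336 + 2107 = 104891, q_5 = 44*51 + 46 = 2290.
  i=6: a_6=1, p_6 = 1*104891 + 2336 = 107227, q_6 = 1*2290 + 51 = 2341.
  i=7: a_7=9, p_7 = 9*107227 + 104891 = 1069934, q_7 = 9*2341 + 2290 = 23359.
  i=8: a_8=4, p_8 = 4*1069934 + 107227 = 4386963, q_8 = 4*23359 + 2341 = 95777.
  i=9: a_9=1, p_9 = 1*4386963 + 1069934 = 5456897, q_9 = 1*95777 + 23359 = 119136.
Check: 5456897^2 - 2098*119136^2 = 29777724868609 - 29777724868608 = 1, so (x, y) = (5456897, 119136) solves the equation, and by the theorem it is the least positive solution.

(x, y) = (5456897, 119136)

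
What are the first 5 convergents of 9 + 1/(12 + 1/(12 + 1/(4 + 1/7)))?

Using the convergent recurrence p_i = a_i*p_{i-1} + p_{i-2}, q_i = a_i*q_{i-1} + q_{i-2} with p_{-2}=0, p_{-1}=1, q_{-2}=1, q_{-1}=0:
  i=0: a_0=9, p_0 = 9*1 + 0 = 9, q_0 = 9*0 + 1 = 1.
  i=1: a_1=12, p_1 = 12*9 + 1 = 109, q_1 = 12*1 + 0 = 12.
  i=2: a_2=12, p_2 = 12*109 + 9 = 1317, q_2 = 12*12 + 1 = 145.
  i=3: a_3=4, p_3 = 4*1317 + 109 = 5377, q_3 = 4*145 + 12 = 592.
  i=4: a_4=7, p_4 = 7*5377 + 1317 = 38956, q_4 = 7*592 + 145 = 4289.

9/1, 109/12, 1317/145, 5377/592, 38956/4289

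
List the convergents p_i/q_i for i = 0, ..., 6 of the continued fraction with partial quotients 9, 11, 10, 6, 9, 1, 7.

9/1, 100/11, 1009/111, 6154/677, 56395/6204, 62549/6881, 494238/54371

Using the convergent recurrence p_i = a_i*p_{i-1} + p_{i-2}, q_i = a_i*q_{i-1} + q_{i-2} with p_{-2}=0, p_{-1}=1, q_{-2}=1, q_{-1}=0:
  i=0: a_0=9, p_0 = 9*1 + 0 = 9, q_0 = 9*0 + 1 = 1.
  i=1: a_1=11, p_1 = 11*9 + 1 = 100, q_1 = 11*1 + 0 = 11.
  i=2: a_2=10, p_2 = 10*100 + 9 = 1009, q_2 = 10*11 + 1 = 111.
  i=3: a_3=6, p_3 = 6*1009 + 100 = 6154, q_3 = 6*111 + 11 = 677.
  i=4: a_4=9, p_4 = 9*6154 + 1009 = 56395, q_4 = 9*677 + 111 = 6204.
  i=5: a_5=1, p_5 = 1*56395 + 6154 = 62549, q_5 = 1*6204 + 677 = 6881.
  i=6: a_6=7, p_6 = 7*62549 + 56395 = 494238, q_6 = 7*6881 + 6204 = 54371.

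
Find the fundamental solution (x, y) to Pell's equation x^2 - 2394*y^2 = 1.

First expand sqrt(2394) as a continued fraction. With x_i = (sqrt(2394) + m_i)/d_i and (m_0, d_0) = (0, 1): a_0 = floor(sqrt(2394)) = 48, since 48^2 = 2304 <= 2394 < 2401 = 49^2.
Iterate m_{i+1} = d_i*a_i - m_i, d_{i+1} = (2394 - m_{i+1}^2)/d_i, a_{i+1} = floor((a_0 + m_{i+1})/d_{i+1}):
  m_1 = 1*48 - 0 = 48, d_1 = (2394 - 48^2)/1 = 90/1 = 90, a_1 = floor((48 + 48)/90) = 1.
  m_2 = 90*1 - 48 = 42, d_2 = (2394 - 42^2)/90 = 630/90 = 7, a_2 = floor((48 + 42)/7) = 12.
  m_3 = 7*12 - 42 = 42, d_3 = (2394 - 42^2)/7 = 630/7 = 90, a_3 = floor((48 + 42)/90) = 1.
  m_4 = 90*1 - 42 = 48, d_4 = (2394 - 48^2)/90 = 90/90 = 1, a_4 = floor((48 + 48)/1) = 96.
  m_5 = 1*96 - 48 = 48, d_5 = (2394 - 48^2)/1 = 90/1 = 90: (m_5, d_5) = (m_1, d_1) = (48, 90), so from here the quotients repeat a_1, ..., a_4; the period length is 4.
So sqrt(2394) = [48; (1, 12, 1, 96)] with period length k = 4.
k is even, so the fundamental solution of x^2 - 2394y^2 = 1 is (p_{k-1}, q_{k-1}) = (p_3, q_3); compute convergents through index 3.
Convergents (p_i = a_i*p_{i-1} + p_{i-2}, q_i = a_i*q_{i-1} + q_{i-2} with p_{-2}=0, p_{-1}=1, q_{-2}=1, q_{-1}=0):
  i=0: a_0=48, p_0 = 48*1 + 0 = 48, q_0 = 48*0 + 1 = 1.
  i=1: a_1=1, p_1 = 1*48 + 1 = 49, q_1 = 1*1 + 0 = 1.
  i=2: a_2=12, p_2 = 12*49 + 48 = 636, q_2 = 12*1 + 1 = 13.
  i=3: a_3=1, p_3 = 1*636 + 49 = 685, q_3 = 1*13 + 1 = 14.
Check: 685^2 - 2394*14^2 = 469225 - 469224 = 1, so (x, y) = (685, 14) solves the equation, and by the theorem it is the least positive solution.

(x, y) = (685, 14)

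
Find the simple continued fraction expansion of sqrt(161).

Write x_i = (sqrt(161) + m_i)/d_i with (m_0, d_0) = (0, 1). a_0 = floor(sqrt(161)) = 12, since 12^2 = 144 <= 161 < 169 = 13^2.
Iterate m_{i+1} = d_i*a_i - m_i, d_{i+1} = (161 - m_{i+1}^2)/d_i, a_{i+1} = floor((a_0 + m_{i+1})/d_{i+1}):
  m_1 = 1*12 - 0 = 12, d_1 = (161 - 12^2)/1 = 17/1 = 17, a_1 = floor((12 + 12)/17) = 1.
  m_2 = 17*1 - 12 = 5, d_2 = (161 - 5^2)/17 = 136/17 = 8, a_2 = floor((12 + 5)/8) = 2.
  m_3 = 8*2 - 5 = 11, d_3 = (161 - 11^2)/8 = 40/8 = 5, a_3 = floor((12 + 11)/5) = 4.
  m_4 = 5*4 - 11 = 9, d_4 = (161 - 9^2)/5 = 80/5 = 16, a_4 = floor((12 + 9)/16) = 1.
  m_5 = 16*1 - 9 = 7, d_5 = (161 - 7^2)/16 = 112/16 = 7, a_5 = floor((12 + 7)/7) = 2.
  m_6 = 7*2 - 7 = 7, d_6 = (161 - 7^2)/7 = 112/7 = 16, a_6 = floor((12 + 7)/16) = 1.
  m_7 = 16*1 - 7 = 9, d_7 = (161 - 9^2)/16 = 80/16 = 5, a_7 = floor((12 + 9)/5) = 4.
  m_8 = 5*4 - 9 = 11, d_8 = (161 - 11^2)/5 = 40/5 = 8, a_8 = floor((12 + 11)/8) = 2.
  m_9 = 8*2 - 11 = 5, d_9 = (161 - 5^2)/8 = 136/8 = 17, a_9 = floor((12 + 5)/17) = 1.
  m_10 = 17*1 - 5 = 12, d_10 = (161 - 12^2)/17 = 17/17 = 1, a_10 = floor((12 + 12)/1) = 24.
  m_11 = 1*24 - 12 = 12, d_11 = (161 - 12^2)/1 = 17/1 = 17: (m_11, d_11) = (m_1, d_1) = (12, 17), so from here the quotients repeat a_1, ..., a_10; the period length is 10.
Hence the expansion of sqrt(161) is a_0 = 12 followed by the repeating block 1, 2, 4, 1, 2, 1, 4, 2, 1, 24 (period 10).

[12; (1, 2, 4, 1, 2, 1, 4, 2, 1, 24)]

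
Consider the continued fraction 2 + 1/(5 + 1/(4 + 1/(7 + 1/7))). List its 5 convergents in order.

2/1, 11/5, 46/21, 333/152, 2377/1085

Using the convergent recurrence p_i = a_i*p_{i-1} + p_{i-2}, q_i = a_i*q_{i-1} + q_{i-2} with p_{-2}=0, p_{-1}=1, q_{-2}=1, q_{-1}=0:
  i=0: a_0=2, p_0 = 2*1 + 0 = 2, q_0 = 2*0 + 1 = 1.
  i=1: a_1=5, p_1 = 5*2 + 1 = 11, q_1 = 5*1 + 0 = 5.
  i=2: a_2=4, p_2 = 4*11 + 2 = 46, q_2 = 4*5 + 1 = 21.
  i=3: a_3=7, p_3 = 7*46 + 11 = 333, q_3 = 7*21 + 5 = 152.
  i=4: a_4=7, p_4 = 7*333 + 46 = 2377, q_4 = 7*152 + 21 = 1085.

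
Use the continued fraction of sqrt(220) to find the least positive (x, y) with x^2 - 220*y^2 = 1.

(x, y) = (89, 6)

First expand sqrt(220) as a continued fraction. With x_i = (sqrt(220) + m_i)/d_i and (m_0, d_0) = (0, 1): a_0 = floor(sqrt(220)) = 14, since 14^2 = 196 <= 220 < 225 = 15^2.
Iterate m_{i+1} = d_i*a_i - m_i, d_{i+1} = (220 - m_{i+1}^2)/d_i, a_{i+1} = floor((a_0 + m_{i+1})/d_{i+1}):
  m_1 = 1*14 - 0 = 14, d_1 = (220 - 14^2)/1 = 24/1 = 24, a_1 = floor((14 + 14)/24) = 1.
  m_2 = 24*1 - 14 = 10, d_2 = (220 - 10^2)/24 = 120/24 = 5, a_2 = floor((14 + 10)/5) = 4.
  m_3 = 5*4 - 10 = 10, d_3 = (220 - 10^2)/5 = 120/5 = 24, a_3 = floor((14 + 10)/24) = 1.
  m_4 = 24*1 - 10 = 14, d_4 = (220 - 14^2)/24 = 24/24 = 1, a_4 = floor((14 + 14)/1) = 28.
  m_5 = 1*28 - 14 = 14, d_5 = (220 - 14^2)/1 = 24/1 = 24: (m_5, d_5) = (m_1, d_1) = (14, 24), so from here the quotients repeat a_1, ..., a_4; the period length is 4.
So sqrt(220) = [14; (1, 4, 1, 28)] with period length k = 4.
k is even, so the fundamental solution of x^2 - 220y^2 = 1 is (p_{k-1}, q_{k-1}) = (p_3, q_3); compute convergents through index 3.
Convergents (p_i = a_i*p_{i-1} + p_{i-2}, q_i = a_i*q_{i-1} + q_{i-2} with p_{-2}=0, p_{-1}=1, q_{-2}=1, q_{-1}=0):
  i=0: a_0=14, p_0 = 14*1 + 0 = 14, q_0 = 14*0 + 1 = 1.
  i=1: a_1=1, p_1 = 1*14 + 1 = 15, q_1 = 1*1 + 0 = 1.
  i=2: a_2=4, p_2 = 4*15 + 14 = 74, q_2 = 4*1 + 1 = 5.
  i=3: a_3=1, p_3 = 1*74 + 15 = 89, q_3 = 1*5 + 1 = 6.
Check: 89^2 - 220*6^2 = 7921 - 7920 = 1, so (x, y) = (89, 6) solves the equation, and by the theorem it is the least positive solution.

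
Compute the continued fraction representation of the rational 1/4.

Run the Euclidean algorithm on 1 and 4; the successive quotients are the partial quotients a_0, a_1, ... (each step inverts the fractional part left over by the previous one):
  1 = 0*4 + 1, so a_0 = 0.
  4 = 4*1 + 0, so a_1 = 4.
The remainder reaches 0 after 2 divisions, so the expansion has 2 partial quotients, read off in order.

[0; 4]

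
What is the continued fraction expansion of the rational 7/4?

[1; 1, 3]

Run the Euclidean algorithm on 7 and 4; the successive quotients are the partial quotients a_0, a_1, ... (each step inverts the fractional part left over by the previous one):
  7 = 1*4 + 3, so a_0 = 1.
  4 = 1*3 + 1, so a_1 = 1.
  3 = 3*1 + 0, so a_2 = 3.
The remainder reaches 0 after 3 divisions, so the expansion has 3 partial quotients, read off in order.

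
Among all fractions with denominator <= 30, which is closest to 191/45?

123/29

Expand x = 191/45 as a continued fraction with the Euclidean algorithm:
  191 = 4*45 + 11, so a_0 = 4.
  45 = 4*11 + 1, so a_1 = 4.
  11 = 11*1 + 0, so a_2 = 11.
so x = [4; 4, 11].
Convergents (p_i = a_i*p_{i-1} + p_{i-2}, q_i = a_i*q_{i-1} + q_{i-2} with p_{-2}=0, p_{-1}=1, q_{-2}=1, q_{-1}=0), until the denominator exceeds 30:
  i=0: a_0=4, p_0 = 4*1 + 0 = 4, q_0 = 4*0 + 1 = 1.
  i=1: a_1=4, p_1 = 4*4 + 1 = 17, q_1 = 4*1 + 0 = 4.
  i=2: a_2=11, p_2 = 11*17 + 4 = 191, q_2 = 11*4 + 1 = 45.
q_2 = 45 > 30, so the last convergent with denominator <= 30 is p_1/q_1 = 17/4.
The closest fraction with denominator <= 30 is either p_1/q_1 or the intermediate fraction (k*p_1 + p_0)/(k*q_1 + q_0) with the largest k >= 1 whose denominator stays <= 30; these approach x as k grows, and every other convergent or intermediate fraction in range is farther away.
Largest k: floor((30 - q_0)/q_1) = floor((30 - 1)/4) = 7.
That gives (7*17 + 4)/(7*4 + 1) = 123/29.
Compare the errors: |x - 17/4| = |191*4 - 17*45|/(45*4) = 1/180, and |x - 123/29| = |191*29 - 123*45|/(45*29) = 4/1305.
Cross-multiplying, 4*180 = 720 < 1305 = 1*1305, so 4/1305 is smaller: the intermediate fraction 123/29 is closer to x than 17/4.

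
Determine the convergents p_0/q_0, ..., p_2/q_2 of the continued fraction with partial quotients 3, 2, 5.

3/1, 7/2, 38/11

Using the convergent recurrence p_i = a_i*p_{i-1} + p_{i-2}, q_i = a_i*q_{i-1} + q_{i-2} with p_{-2}=0, p_{-1}=1, q_{-2}=1, q_{-1}=0:
  i=0: a_0=3, p_0 = 3*1 + 0 = 3, q_0 = 3*0 + 1 = 1.
  i=1: a_1=2, p_1 = 2*3 + 1 = 7, q_1 = 2*1 + 0 = 2.
  i=2: a_2=5, p_2 = 5*7 + 3 = 38, q_2 = 5*2 + 1 = 11.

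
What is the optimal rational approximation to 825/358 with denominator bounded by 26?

53/23

Expand x = 825/358 as a continued fraction with the Euclidean algorithm:
  825 = 2*358 + 109, so a_0 = 2.
  358 = 3*109 + 31, so a_1 = 3.
  109 = 3*31 + 16, so a_2 = 3.
  31 = 1*16 + 15, so a_3 = 1.
  16 = 1*15 + 1, so a_4 = 1.
  15 = 15*1 + 0, so a_5 = 15.
so x = [2; 3, 3, 1, 1, 15].
Convergents (p_i = a_i*p_{i-1} + p_{i-2}, q_i = a_i*q_{i-1} + q_{i-2} with p_{-2}=0, p_{-1}=1, q_{-2}=1, q_{-1}=0), until the denominator exceeds 26:
  i=0: a_0=2, p_0 = 2*1 + 0 = 2, q_0 = 2*0 + 1 = 1.
  i=1: a_1=3, p_1 = 3*2 + 1 = 7, q_1 = 3*1 + 0 = 3.
  i=2: a_2=3, p_2 = 3*7 + 2 = 23, q_2 = 3*3 + 1 = 10.
  i=3: a_3=1, p_3 = 1*23 + 7 = 30, q_3 = 1*10 + 3 = 13.
  i=4: a_4=1, p_4 = 1*30 + 23 = 53, q_4 = 1*13 + 10 = 23.
  i=5: a_5=15, p_5 = 15*53 + 30 = 825, q_5 = 15*23 + 13 = 358.
q_5 = 358 > 26, so the last convergent with denominator <= 26 is p_4/q_4 = 53/23.
The closest fraction with denominator <= 26 is either p_4/q_4 or the intermediate fraction (k*p_4 + p_3)/(k*q_4 + q_3) with the largest k >= 1 whose denominator stays <= 26; these approach x as k grows, and every other convergent or intermediate fraction in range is farther away.
Largest k: floor((26 - q_3)/q_4) = floor((26 - 13)/23) = 0.
Since k = 0, no intermediate fraction beyond p_4/q_4 has denominator <= 26, so the convergent 53/23 is the closest (its error is |825*23 - 53*358|/(358*23) = 1/8234).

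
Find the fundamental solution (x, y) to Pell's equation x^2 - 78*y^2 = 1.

(x, y) = (53, 6)

First expand sqrt(78) as a continued fraction. With x_i = (sqrt(78) + m_i)/d_i and (m_0, d_0) = (0, 1): a_0 = floor(sqrt(78)) = 8, since 8^2 = 64 <= 78 < 81 = 9^2.
Iterate m_{i+1} = d_i*a_i - m_i, d_{i+1} = (78 - m_{i+1}^2)/d_i, a_{i+1} = floor((a_0 + m_{i+1})/d_{i+1}):
  m_1 = 1*8 - 0 = 8, d_1 = (78 - 8^2)/1 = 14/1 = 14, a_1 = floor((8 + 8)/14) = 1.
  m_2 = 14*1 - 8 = 6, d_2 = (78 - 6^2)/14 = 42/14 = 3, a_2 = floor((8 + 6)/3) = 4.
  m_3 = 3*4 - 6 = 6, d_3 = (78 - 6^2)/3 = 42/3 = 14, a_3 = floor((8 + 6)/14) = 1.
  m_4 = 14*1 - 6 = 8, d_4 = (78 - 8^2)/14 = 14/14 = 1, a_4 = floor((8 + 8)/1) = 16.
  m_5 = 1*16 - 8 = 8, d_5 = (78 - 8^2)/1 = 14/1 = 14: (m_5, d_5) = (m_1, d_1) = (8, 14), so from here the quotients repeat a_1, ..., a_4; the period length is 4.
So sqrt(78) = [8; (1, 4, 1, 16)] with period length k = 4.
k is even, so the fundamental solution of x^2 - 78y^2 = 1 is (p_{k-1}, q_{k-1}) = (p_3, q_3); compute convergents through index 3.
Convergents (p_i = a_i*p_{i-1} + p_{i-2}, q_i = a_i*q_{i-1} + q_{i-2} with p_{-2}=0, p_{-1}=1, q_{-2}=1, q_{-1}=0):
  i=0: a_0=8, p_0 = 8*1 + 0 = 8, q_0 = 8*0 + 1 = 1.
  i=1: a_1=1, p_1 = 1*8 + 1 = 9, q_1 = 1*1 + 0 = 1.
  i=2: a_2=4, p_2 = 4*9 + 8 = 44, q_2 = 4*1 + 1 = 5.
  i=3: a_3=1, p_3 = 1*44 + 9 = 53, q_3 = 1*5 + 1 = 6.
Check: 53^2 - 78*6^2 = 2809 - 2808 = 1, so (x, y) = (53, 6) solves the equation, and by the theorem it is the least positive solution.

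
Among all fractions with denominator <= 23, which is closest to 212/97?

35/16

Expand x = 212/97 as a continued fraction with the Euclidean algorithm:
  212 = 2*97 + 18, so a_0 = 2.
  97 = 5*18 + 7, so a_1 = 5.
  18 = 2*7 + 4, so a_2 = 2.
  7 = 1*4 + 3, so a_3 = 1.
  4 = 1*3 + 1, so a_4 = 1.
  3 = 3*1 + 0, so a_5 = 3.
so x = [2; 5, 2, 1, 1, 3].
Convergents (p_i = a_i*p_{i-1} + p_{i-2}, q_i = a_i*q_{i-1} + q_{i-2} with p_{-2}=0, p_{-1}=1, q_{-2}=1, q_{-1}=0), until the denominator exceeds 23:
  i=0: a_0=2, p_0 = 2*1 + 0 = 2, q_0 = 2*0 + 1 = 1.
  i=1: a_1=5, p_1 = 5*2 + 1 = 11, q_1 = 5*1 + 0 = 5.
  i=2: a_2=2, p_2 = 2*11 + 2 = 24, q_2 = 2*5 + 1 = 11.
  i=3: a_3=1, p_3 = 1*24 + 11 = 35, q_3 = 1*11 + 5 = 16.
  i=4: a_4=1, p_4 = 1*35 + 24 = 59, q_4 = 1*16 + 11 = 27.
q_4 = 27 > 23, so the last convergent with denominator <= 23 is p_3/q_3 = 35/16.
The closest fraction with denominator <= 23 is either p_3/q_3 or the intermediate fraction (k*p_3 + p_2)/(k*q_3 + q_2) with the largest k >= 1 whose denominator stays <= 23; these approach x as k grows, and every other convergent or intermediate fraction in range is farther away.
Largest k: floor((23 - q_2)/q_3) = floor((23 - 11)/16) = 0.
Since k = 0, no intermediate fraction beyond p_3/q_3 has denominator <= 23, so the convergent 35/16 is the closest (its error is |212*16 - 35*97|/(97*16) = 3/1552).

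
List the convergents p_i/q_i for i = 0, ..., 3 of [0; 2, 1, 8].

Using the convergent recurrence p_i = a_i*p_{i-1} + p_{i-2}, q_i = a_i*q_{i-1} + q_{i-2} with p_{-2}=0, p_{-1}=1, q_{-2}=1, q_{-1}=0:
  i=0: a_0=0, p_0 = 0*1 + 0 = 0, q_0 = 0*0 + 1 = 1.
  i=1: a_1=2, p_1 = 2*0 + 1 = 1, q_1 = 2*1 + 0 = 2.
  i=2: a_2=1, p_2 = 1*1 + 0 = 1, q_2 = 1*2 + 1 = 3.
  i=3: a_3=8, p_3 = 8*1 + 1 = 9, q_3 = 8*3 + 2 = 26.

0/1, 1/2, 1/3, 9/26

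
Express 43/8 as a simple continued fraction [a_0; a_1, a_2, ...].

Run the Euclidean algorithm on 43 and 8; the successive quotients are the partial quotients a_0, a_1, ... (each step inverts the fractional part left over by the previous one):
  43 = 5*8 + 3, so a_0 = 5.
  8 = 2*3 + 2, so a_1 = 2.
  3 = 1*2 + 1, so a_2 = 1.
  2 = 2*1 + 0, so a_3 = 2.
The remainder reaches 0 after 4 divisions, so the expansion has 4 partial quotients, read off in order.

[5; 2, 1, 2]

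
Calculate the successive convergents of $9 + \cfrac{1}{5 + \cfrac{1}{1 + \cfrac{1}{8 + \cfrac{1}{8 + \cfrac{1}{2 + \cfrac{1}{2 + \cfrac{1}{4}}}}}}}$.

Using the convergent recurrence p_i = a_i*p_{i-1} + p_{i-2}, q_i = a_i*q_{i-1} + q_{i-2} with p_{-2}=0, p_{-1}=1, q_{-2}=1, q_{-1}=0:
  i=0: a_0=9, p_0 = 9*1 + 0 = 9, q_0 = 9*0 + 1 = 1.
  i=1: a_1=5, p_1 = 5*9 + 1 = 46, q_1 = 5*1 + 0 = 5.
  i=2: a_2=1, p_2 = 1*46 + 9 = 55, q_2 = 1*5 + 1 = 6.
  i=3: a_3=8, p_3 = 8*55 + 46 = 486, q_3 = 8*6 + 5 = 53.
  i=4: a_4=8, p_4 = 8*486 + 55 = 3943, q_4 = 8*53 + 6 = 430.
  i=5: a_5=2, p_5 = 2*3943 + 486 = 8372, q_5 = 2*430 + 53 = 913.
  i=6: a_6=2, p_6 = 2*8372 + 3943 = 20687, q_6 = 2*913 + 430 = 2256.
  i=7: a_7=4, p_7 = 4*20687 + 8372 = 91120, q_7 = 4*2256 + 913 = 9937.

9/1, 46/5, 55/6, 486/53, 3943/430, 8372/913, 20687/2256, 91120/9937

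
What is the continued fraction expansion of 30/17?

Run the Euclidean algorithm on 30 and 17; the successive quotients are the partial quotients a_0, a_1, ... (each step inverts the fractional part left over by the previous one):
  30 = 1*17 + 13, so a_0 = 1.
  17 = 1*13 + 4, so a_1 = 1.
  13 = 3*4 + 1, so a_2 = 3.
  4 = 4*1 + 0, so a_3 = 4.
The remainder reaches 0 after 4 divisions, so the expansion has 4 partial quotients, read off in order.

[1; 1, 3, 4]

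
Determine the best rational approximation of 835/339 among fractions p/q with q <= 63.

Expand x = 835/339 as a continued fraction with the Euclidean algorithm:
  835 = 2*339 + 157, so a_0 = 2.
  339 = 2*157 + 25, so a_1 = 2.
  157 = 6*25 + 7, so a_2 = 6.
  25 = 3*7 + 4, so a_3 = 3.
  7 = 1*4 + 3, so a_4 = 1.
  4 = 1*3 + 1, so a_5 = 1.
  3 = 3*1 + 0, so a_6 = 3.
so x = [2; 2, 6, 3, 1, 1, 3].
Convergents (p_i = a_i*p_{i-1} + p_{i-2}, q_i = a_i*q_{i-1} + q_{i-2} with p_{-2}=0, p_{-1}=1, q_{-2}=1, q_{-1}=0), until the denominator exceeds 63:
  i=0: a_0=2, p_0 = 2*1 + 0 = 2, q_0 = 2*0 + 1 = 1.
  i=1: a_1=2, p_1 = 2*2 + 1 = 5, q_1 = 2*1 + 0 = 2.
  i=2: a_2=6, p_2 = 6*5 + 2 = 32, q_2 = 6*2 + 1 = 13.
  i=3: a_3=3, p_3 = 3*32 + 5 = 101, q_3 = 3*13 + 2 = 41.
  i=4: a_4=1, p_4 = 1*101 + 32 = 133, q_4 = 1*41 + 13 = 54.
  i=5: a_5=1, p_5 = 1*133 + 101 = 234, q_5 = 1*54 + 41 = 95.
q_5 = 95 > 63, so the last convergent with denominator <= 63 is p_4/q_4 = 133/54.
The closest fraction with denominator <= 63 is either p_4/q_4 or the intermediate fraction (k*p_4 + p_3)/(k*q_4 + q_3) with the largest k >= 1 whose denominator stays <= 63; these approach x as k grows, and every other convergent or intermediate fraction in range is farther away.
Largest k: floor((63 - q_3)/q_4) = floor((63 - 41)/54) = 0.
Since k = 0, no intermediate fraction beyond p_4/q_4 has denominator <= 63, so the convergent 133/54 is the closest (its error is |835*54 - 133*339|/(339*54) = 3/18306).

133/54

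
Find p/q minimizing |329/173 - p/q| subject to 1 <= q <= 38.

59/31

Expand x = 329/173 as a continued fraction with the Euclidean algorithm:
  329 = 1*173 + 156, so a_0 = 1.
  173 = 1*156 + 17, so a_1 = 1.
  156 = 9*17 + 3, so a_2 = 9.
  17 = 5*3 + 2, so a_3 = 5.
  3 = 1*2 + 1, so a_4 = 1.
  2 = 2*1 + 0, so a_5 = 2.
so x = [1; 1, 9, 5, 1, 2].
Convergents (p_i = a_i*p_{i-1} + p_{i-2}, q_i = a_i*q_{i-1} + q_{i-2} with p_{-2}=0, p_{-1}=1, q_{-2}=1, q_{-1}=0), until the denominator exceeds 38:
  i=0: a_0=1, p_0 = 1*1 + 0 = 1, q_0 = 1*0 + 1 = 1.
  i=1: a_1=1, p_1 = 1*1 + 1 = 2, q_1 = 1*1 + 0 = 1.
  i=2: a_2=9, p_2 = 9*2 + 1 = 19, q_2 = 9*1 + 1 = 10.
  i=3: a_3=5, p_3 = 5*19 + 2 = 97, q_3 = 5*10 + 1 = 51.
q_3 = 51 > 38, so the last convergent with denominator <= 38 is p_2/q_2 = 19/10.
The closest fraction with denominator <= 38 is either p_2/q_2 or the intermediate fraction (k*p_2 + p_1)/(k*q_2 + q_1) with the largest k >= 1 whose denominator stays <= 38; these approach x as k grows, and every other convergent or intermediate fraction in range is farther away.
Largest k: floor((38 - q_1)/q_2) = floor((38 - 1)/10) = 3.
That gives (3*19 + 2)/(3*10 + 1) = 59/31.
Compare the errors: |x - 19/10| = |329*10 - 19*173|/(173*10) = 3/1730, and |x - 59/31| = |329*31 - 59*173|/(173*31) = 8/5363.
Cross-multiplying, 8*1730 = 13840 < 16089 = 3*5363, so 8/5363 is smaller: the intermediate fraction 59/31 is closer to x than 19/10.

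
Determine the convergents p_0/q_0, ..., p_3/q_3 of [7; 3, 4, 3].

Using the convergent recurrence p_i = a_i*p_{i-1} + p_{i-2}, q_i = a_i*q_{i-1} + q_{i-2} with p_{-2}=0, p_{-1}=1, q_{-2}=1, q_{-1}=0:
  i=0: a_0=7, p_0 = 7*1 + 0 = 7, q_0 = 7*0 + 1 = 1.
  i=1: a_1=3, p_1 = 3*7 + 1 = 22, q_1 = 3*1 + 0 = 3.
  i=2: a_2=4, p_2 = 4*22 + 7 = 95, q_2 = 4*3 + 1 = 13.
  i=3: a_3=3, p_3 = 3*95 + 22 = 307, q_3 = 3*13 + 3 = 42.

7/1, 22/3, 95/13, 307/42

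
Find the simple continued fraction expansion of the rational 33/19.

Run the Euclidean algorithm on 33 and 19; the successive quotients are the partial quotients a_0, a_1, ... (each step inverts the fractional part left over by the previous one):
  33 = 1*19 + 14, so a_0 = 1.
  19 = 1*14 + 5, so a_1 = 1.
  14 = 2*5 + 4, so a_2 = 2.
  5 = 1*4 + 1, so a_3 = 1.
  4 = 4*1 + 0, so a_4 = 4.
The remainder reaches 0 after 5 divisions, so the expansion has 5 partial quotients, read off in order.

[1; 1, 2, 1, 4]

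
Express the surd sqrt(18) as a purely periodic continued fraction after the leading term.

[4; (4, 8)]

Write x_i = (sqrt(18) + m_i)/d_i with (m_0, d_0) = (0, 1). a_0 = floor(sqrt(18)) = 4, since 4^2 = 16 <= 18 < 25 = 5^2.
Iterate m_{i+1} = d_i*a_i - m_i, d_{i+1} = (18 - m_{i+1}^2)/d_i, a_{i+1} = floor((a_0 + m_{i+1})/d_{i+1}):
  m_1 = 1*4 - 0 = 4, d_1 = (18 - 4^2)/1 = 2/1 = 2, a_1 = floor((4 + 4)/2) = 4.
  m_2 = 2*4 - 4 = 4, d_2 = (18 - 4^2)/2 = 2/2 = 1, a_2 = floor((4 + 4)/1) = 8.
  m_3 = 1*8 - 4 = 4, d_3 = (18 - 4^2)/1 = 2/1 = 2: (m_3, d_3) = (m_1, d_1) = (4, 2), so from here the quotients repeat a_1, a_2; the period length is 2.
Hence the expansion of sqrt(18) is a_0 = 4 followed by the repeating block 4, 8 (period 2).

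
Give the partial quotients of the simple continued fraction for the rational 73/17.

[4; 3, 2, 2]

Run the Euclidean algorithm on 73 and 17; the successive quotients are the partial quotients a_0, a_1, ... (each step inverts the fractional part left over by the previous one):
  73 = 4*17 + 5, so a_0 = 4.
  17 = 3*5 + 2, so a_1 = 3.
  5 = 2*2 + 1, so a_2 = 2.
  2 = 2*1 + 0, so a_3 = 2.
The remainder reaches 0 after 4 divisions, so the expansion has 4 partial quotients, read off in order.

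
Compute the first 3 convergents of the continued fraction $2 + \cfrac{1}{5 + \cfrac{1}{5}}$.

Using the convergent recurrence p_i = a_i*p_{i-1} + p_{i-2}, q_i = a_i*q_{i-1} + q_{i-2} with p_{-2}=0, p_{-1}=1, q_{-2}=1, q_{-1}=0:
  i=0: a_0=2, p_0 = 2*1 + 0 = 2, q_0 = 2*0 + 1 = 1.
  i=1: a_1=5, p_1 = 5*2 + 1 = 11, q_1 = 5*1 + 0 = 5.
  i=2: a_2=5, p_2 = 5*11 + 2 = 57, q_2 = 5*5 + 1 = 26.

2/1, 11/5, 57/26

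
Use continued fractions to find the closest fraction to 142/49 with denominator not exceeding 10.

29/10

Expand x = 142/49 as a continued fraction with the Euclidean algorithm:
  142 = 2*49 + 44, so a_0 = 2.
  49 = 1*44 + 5, so a_1 = 1.
  44 = 8*5 + 4, so a_2 = 8.
  5 = 1*4 + 1, so a_3 = 1.
  4 = 4*1 + 0, so a_4 = 4.
so x = [2; 1, 8, 1, 4].
Convergents (p_i = a_i*p_{i-1} + p_{i-2}, q_i = a_i*q_{i-1} + q_{i-2} with p_{-2}=0, p_{-1}=1, q_{-2}=1, q_{-1}=0), until the denominator exceeds 10:
  i=0: a_0=2, p_0 = 2*1 + 0 = 2, q_0 = 2*0 + 1 = 1.
  i=1: a_1=1, p_1 = 1*2 + 1 = 3, q_1 = 1*1 + 0 = 1.
  i=2: a_2=8, p_2 = 8*3 + 2 = 26, q_2 = 8*1 + 1 = 9.
  i=3: a_3=1, p_3 = 1*26 + 3 = 29, q_3 = 1*9 + 1 = 10.
  i=4: a_4=4, p_4 = 4*29 + 26 = 142, q_4 = 4*10 + 9 = 49.
q_4 = 49 > 10, so the last convergent with denominator <= 10 is p_3/q_3 = 29/10.
The closest fraction with denominator <= 10 is either p_3/q_3 or the intermediate fraction (k*p_3 + p_2)/(k*q_3 + q_2) with the largest k >= 1 whose denominator stays <= 10; these approach x as k grows, and every other convergent or intermediate fraction in range is farther away.
Largest k: floor((10 - q_2)/q_3) = floor((10 - 9)/10) = 0.
Since k = 0, no intermediate fraction beyond p_3/q_3 has denominator <= 10, so the convergent 29/10 is the closest (its error is |142*10 - 29*49|/(49*10) = 1/490).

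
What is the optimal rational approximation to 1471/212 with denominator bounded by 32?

111/16

Expand x = 1471/212 as a continued fraction with the Euclidean algorithm:
  1471 = 6*212 + 199, so a_0 = 6.
  212 = 1*199 + 13, so a_1 = 1.
  199 = 15*13 + 4, so a_2 = 15.
  13 = 3*4 + 1, so a_3 = 3.
  4 = 4*1 + 0, so a_4 = 4.
so x = [6; 1, 15, 3, 4].
Convergents (p_i = a_i*p_{i-1} + p_{i-2}, q_i = a_i*q_{i-1} + q_{i-2} with p_{-2}=0, p_{-1}=1, q_{-2}=1, q_{-1}=0), until the denominator exceeds 32:
  i=0: a_0=6, p_0 = 6*1 + 0 = 6, q_0 = 6*0 + 1 = 1.
  i=1: a_1=1, p_1 = 1*6 + 1 = 7, q_1 = 1*1 + 0 = 1.
  i=2: a_2=15, p_2 = 15*7 + 6 = 111, q_2 = 15*1 + 1 = 16.
  i=3: a_3=3, p_3 = 3*111 + 7 = 340, q_3 = 3*16 + 1 = 49.
q_3 = 49 > 32, so the last convergent with denominator <= 32 is p_2/q_2 = 111/16.
The closest fraction with denominator <= 32 is either p_2/q_2 or the intermediate fraction (k*p_2 + p_1)/(k*q_2 + q_1) with the largest k >= 1 whose denominator stays <= 32; these approach x as k grows, and every other convergent or intermediate fraction in range is farther away.
Largest k: floor((32 - q_1)/q_2) = floor((32 - 1)/16) = 1.
That gives (1*111 + 7)/(1*16 + 1) = 118/17.
Compare the errors: |x - 111/16| = |1471*16 - 111*212|/(212*16) = 4/3392, and |x - 118/17| = |1471*17 - 118*212|/(212*17) = 9/3604.
Cross-multiplying, 4*3604 = 14416 < 30528 = 9*3392, so 4/3392 is smaller: the convergent 111/16 is closer to x than 118/17.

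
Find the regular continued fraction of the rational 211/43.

[4; 1, 9, 1, 3]

Run the Euclidean algorithm on 211 and 43; the successive quotients are the partial quotients a_0, a_1, ... (each step inverts the fractional part left over by the previous one):
  211 = 4*43 + 39, so a_0 = 4.
  43 = 1*39 + 4, so a_1 = 1.
  39 = 9*4 + 3, so a_2 = 9.
  4 = 1*3 + 1, so a_3 = 1.
  3 = 3*1 + 0, so a_4 = 3.
The remainder reaches 0 after 5 divisions, so the expansion has 5 partial quotients, read off in order.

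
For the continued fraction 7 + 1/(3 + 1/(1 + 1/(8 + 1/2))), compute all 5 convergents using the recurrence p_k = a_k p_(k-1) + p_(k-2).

Using the convergent recurrence p_i = a_i*p_{i-1} + p_{i-2}, q_i = a_i*q_{i-1} + q_{i-2} with p_{-2}=0, p_{-1}=1, q_{-2}=1, q_{-1}=0:
  i=0: a_0=7, p_0 = 7*1 + 0 = 7, q_0 = 7*0 + 1 = 1.
  i=1: a_1=3, p_1 = 3*7 + 1 = 22, q_1 = 3*1 + 0 = 3.
  i=2: a_2=1, p_2 = 1*22 + 7 = 29, q_2 = 1*3 + 1 = 4.
  i=3: a_3=8, p_3 = 8*29 + 22 = 254, q_3 = 8*4 + 3 = 35.
  i=4: a_4=2, p_4 = 2*254 + 29 = 537, q_4 = 2*35 + 4 = 74.

7/1, 22/3, 29/4, 254/35, 537/74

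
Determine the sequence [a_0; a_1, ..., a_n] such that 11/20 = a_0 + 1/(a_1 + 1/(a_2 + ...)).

Run the Euclidean algorithm on 11 and 20; the successive quotients are the partial quotients a_0, a_1, ... (each step inverts the fractional part left over by the previous one):
  11 = 0*20 + 11, so a_0 = 0.
  20 = 1*11 + 9, so a_1 = 1.
  11 = 1*9 + 2, so a_2 = 1.
  9 = 4*2 + 1, so a_3 = 4.
  2 = 2*1 + 0, so a_4 = 2.
The remainder reaches 0 after 5 divisions, so the expansion has 5 partial quotients, read off in order.

[0; 1, 1, 4, 2]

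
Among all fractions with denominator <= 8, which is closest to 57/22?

13/5

Expand x = 57/22 as a continued fraction with the Euclidean algorithm:
  57 = 2*22 + 13, so a_0 = 2.
  22 = 1*13 + 9, so a_1 = 1.
  13 = 1*9 + 4, so a_2 = 1.
  9 = 2*4 + 1, so a_3 = 2.
  4 = 4*1 + 0, so a_4 = 4.
so x = [2; 1, 1, 2, 4].
Convergents (p_i = a_i*p_{i-1} + p_{i-2}, q_i = a_i*q_{i-1} + q_{i-2} with p_{-2}=0, p_{-1}=1, q_{-2}=1, q_{-1}=0), until the denominator exceeds 8:
  i=0: a_0=2, p_0 = 2*1 + 0 = 2, q_0 = 2*0 + 1 = 1.
  i=1: a_1=1, p_1 = 1*2 + 1 = 3, q_1 = 1*1 + 0 = 1.
  i=2: a_2=1, p_2 = 1*3 + 2 = 5, q_2 = 1*1 + 1 = 2.
  i=3: a_3=2, p_3 = 2*5 + 3 = 13, q_3 = 2*2 + 1 = 5.
  i=4: a_4=4, p_4 = 4*13 + 5 = 57, q_4 = 4*5 + 2 = 22.
q_4 = 22 > 8, so the last convergent with denominator <= 8 is p_3/q_3 = 13/5.
The closest fraction with denominator <= 8 is either p_3/q_3 or the intermediate fraction (k*p_3 + p_2)/(k*q_3 + q_2) with the largest k >= 1 whose denominator stays <= 8; these approach x as k grows, and every other convergent or intermediate fraction in range is farther away.
Largest k: floor((8 - q_2)/q_3) = floor((8 - 2)/5) = 1.
That gives (1*13 + 5)/(1*5 + 2) = 18/7.
Compare the errors: |x - 13/5| = |57*5 - 13*22|/(22*5) = 1/110, and |x - 18/7| = |57*7 - 18*22|/(22*7) = 3/154.
Cross-multiplying, 1*154 = 154 < 330 = 3*110, so 1/110 is smaller: the convergent 13/5 is closer to x than 18/7.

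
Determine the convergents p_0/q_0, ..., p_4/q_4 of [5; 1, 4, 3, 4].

Using the convergent recurrence p_i = a_i*p_{i-1} + p_{i-2}, q_i = a_i*q_{i-1} + q_{i-2} with p_{-2}=0, p_{-1}=1, q_{-2}=1, q_{-1}=0:
  i=0: a_0=5, p_0 = 5*1 + 0 = 5, q_0 = 5*0 + 1 = 1.
  i=1: a_1=1, p_1 = 1*5 + 1 = 6, q_1 = 1*1 + 0 = 1.
  i=2: a_2=4, p_2 = 4*6 + 5 = 29, q_2 = 4*1 + 1 = 5.
  i=3: a_3=3, p_3 = 3*29 + 6 = 93, q_3 = 3*5 + 1 = 16.
  i=4: a_4=4, p_4 = 4*93 + 29 = 401, q_4 = 4*16 + 5 = 69.

5/1, 6/1, 29/5, 93/16, 401/69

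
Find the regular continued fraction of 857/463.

[1; 1, 5, 1, 2, 2, 4, 2]

Run the Euclidean algorithm on 857 and 463; the successive quotients are the partial quotients a_0, a_1, ... (each step inverts the fractional part left over by the previous one):
  857 = 1*463 + 394, so a_0 = 1.
  463 = 1*394 + 69, so a_1 = 1.
  394 = 5*69 + 49, so a_2 = 5.
  69 = 1*49 + 20, so a_3 = 1.
  49 = 2*20 + 9, so a_4 = 2.
  20 = 2*9 + 2, so a_5 = 2.
  9 = 4*2 + 1, so a_6 = 4.
  2 = 2*1 + 0, so a_7 = 2.
The remainder reaches 0 after 8 divisions, so the expansion has 8 partial quotients, read off in order.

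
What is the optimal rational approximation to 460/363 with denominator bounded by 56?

19/15

Expand x = 460/363 as a continued fraction with the Euclidean algorithm:
  460 = 1*363 + 97, so a_0 = 1.
  363 = 3*97 + 72, so a_1 = 3.
  97 = 1*72 + 25, so a_2 = 1.
  72 = 2*25 + 22, so a_3 = 2.
  25 = 1*22 + 3, so a_4 = 1.
  22 = 7*3 + 1, so a_5 = 7.
  3 = 3*1 + 0, so a_6 = 3.
so x = [1; 3, 1, 2, 1, 7, 3].
Convergents (p_i = a_i*p_{i-1} + p_{i-2}, q_i = a_i*q_{i-1} + q_{i-2} with p_{-2}=0, p_{-1}=1, q_{-2}=1, q_{-1}=0), until the denominator exceeds 56:
  i=0: a_0=1, p_0 = 1*1 + 0 = 1, q_0 = 1*0 + 1 = 1.
  i=1: a_1=3, p_1 = 3*1 + 1 = 4, q_1 = 3*1 + 0 = 3.
  i=2: a_2=1, p_2 = 1*4 + 1 = 5, q_2 = 1*3 + 1 = 4.
  i=3: a_3=2, p_3 = 2*5 + 4 = 14, q_3 = 2*4 + 3 = 11.
  i=4: a_4=1, p_4 = 1*14 + 5 = 19, q_4 = 1*11 + 4 = 15.
  i=5: a_5=7, p_5 = 7*19 + 14 = 147, q_5 = 7*15 + 11 = 116.
q_5 = 116 > 56, so the last convergent with denominator <= 56 is p_4/q_4 = 19/15.
The closest fraction with denominator <= 56 is either p_4/q_4 or the intermediate fraction (k*p_4 + p_3)/(k*q_4 + q_3) with the largest k >= 1 whose denominator stays <= 56; these approach x as k grows, and every other convergent or intermediate fraction in range is farther away.
Largest k: floor((56 - q_3)/q_4) = floor((56 - 11)/15) = 3.
That gives (3*19 + 14)/(3*15 + 11) = 71/56.
Compare the errors: |x - 19/15| = |460*15 - 19*363|/(363*15) = 3/5445, and |x - 71/56| = |460*56 - 71*363|/(363*56) = 13/20328.
Cross-multiplying, 3*20328 = 60984 < 70785 = 13*5445, so 3/5445 is smaller: the convergent 19/15 is closer to x than 71/56.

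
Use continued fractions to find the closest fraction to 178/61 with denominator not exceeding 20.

35/12

Expand x = 178/61 as a continued fraction with the Euclidean algorithm:
  178 = 2*61 + 56, so a_0 = 2.
  61 = 1*56 + 5, so a_1 = 1.
  56 = 11*5 + 1, so a_2 = 11.
  5 = 5*1 + 0, so a_3 = 5.
so x = [2; 1, 11, 5].
Convergents (p_i = a_i*p_{i-1} + p_{i-2}, q_i = a_i*q_{i-1} + q_{i-2} with p_{-2}=0, p_{-1}=1, q_{-2}=1, q_{-1}=0), until the denominator exceeds 20:
  i=0: a_0=2, p_0 = 2*1 + 0 = 2, q_0 = 2*0 + 1 = 1.
  i=1: a_1=1, p_1 = 1*2 + 1 = 3, q_1 = 1*1 + 0 = 1.
  i=2: a_2=11, p_2 = 11*3 + 2 = 35, q_2 = 11*1 + 1 = 12.
  i=3: a_3=5, p_3 = 5*35 + 3 = 178, q_3 = 5*12 + 1 = 61.
q_3 = 61 > 20, so the last convergent with denominator <= 20 is p_2/q_2 = 35/12.
The closest fraction with denominator <= 20 is either p_2/q_2 or the intermediate fraction (k*p_2 + p_1)/(k*q_2 + q_1) with the largest k >= 1 whose denominator stays <= 20; these approach x as k grows, and every other convergent or intermediate fraction in range is farther away.
Largest k: floor((20 - q_1)/q_2) = floor((20 - 1)/12) = 1.
That gives (1*35 + 3)/(1*12 + 1) = 38/13.
Compare the errors: |x - 35/12| = |178*12 - 35*61|/(61*12) = 1/732, and |x - 38/13| = |178*13 - 38*61|/(61*13) = 4/793.
Cross-multiplying, 1*793 = 793 < 2928 = 4*732, so 1/732 is smaller: the convergent 35/12 is closer to x than 38/13.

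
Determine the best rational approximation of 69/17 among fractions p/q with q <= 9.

37/9

Expand x = 69/17 as a continued fraction with the Euclidean algorithm:
  69 = 4*17 + 1, so a_0 = 4.
  17 = 17*1 + 0, so a_1 = 17.
so x = [4; 17].
Convergents (p_i = a_i*p_{i-1} + p_{i-2}, q_i = a_i*q_{i-1} + q_{i-2} with p_{-2}=0, p_{-1}=1, q_{-2}=1, q_{-1}=0), until the denominator exceeds 9:
  i=0: a_0=4, p_0 = 4*1 + 0 = 4, q_0 = 4*0 + 1 = 1.
  i=1: a_1=17, p_1 = 17*4 + 1 = 69, q_1 = 17*1 + 0 = 17.
q_1 = 17 > 9, so the last convergent with denominator <= 9 is p_0/q_0 = 4/1.
The closest fraction with denominator <= 9 is either p_0/q_0 or the intermediate fraction (k*p_0 + p_{-1})/(k*q_0 + q_{-1}) with the largest k >= 1 whose denominator stays <= 9; these approach x as k grows, and every other convergent or intermediate fraction in range is farther away.
Largest k: floor((9 - q_{-1})/q_0) = floor((9 - 0)/1) = 9 (using the seeds p_{-1} = 1, q_{-1} = 0).
That gives (9*4 + 1)/(9*1 + 0) = 37/9.
Compare the errors: |x - 4/1| = |69*1 - 4*17|/(17*1) = 1/17, and |x - 37/9| = |69*9 - 37*17|/(17*9) = 8/153.
Cross-multiplying, 8*17 = 136 < 153 = 1*153, so 8/153 is smaller: the intermediate fraction 37/9 is closer to x than 4/1.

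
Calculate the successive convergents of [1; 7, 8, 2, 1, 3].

1/1, 8/7, 65/57, 138/121, 203/178, 747/655

Using the convergent recurrence p_i = a_i*p_{i-1} + p_{i-2}, q_i = a_i*q_{i-1} + q_{i-2} with p_{-2}=0, p_{-1}=1, q_{-2}=1, q_{-1}=0:
  i=0: a_0=1, p_0 = 1*1 + 0 = 1, q_0 = 1*0 + 1 = 1.
  i=1: a_1=7, p_1 = 7*1 + 1 = 8, q_1 = 7*1 + 0 = 7.
  i=2: a_2=8, p_2 = 8*8 + 1 = 65, q_2 = 8*7 + 1 = 57.
  i=3: a_3=2, p_3 = 2*65 + 8 = 138, q_3 = 2*57 + 7 = 121.
  i=4: a_4=1, p_4 = 1*138 + 65 = 203, q_4 = 1*121 + 57 = 178.
  i=5: a_5=3, p_5 = 3*203 + 138 = 747, q_5 = 3*178 + 121 = 655.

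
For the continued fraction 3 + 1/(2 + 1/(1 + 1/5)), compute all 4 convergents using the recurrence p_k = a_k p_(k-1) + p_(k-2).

3/1, 7/2, 10/3, 57/17

Using the convergent recurrence p_i = a_i*p_{i-1} + p_{i-2}, q_i = a_i*q_{i-1} + q_{i-2} with p_{-2}=0, p_{-1}=1, q_{-2}=1, q_{-1}=0:
  i=0: a_0=3, p_0 = 3*1 + 0 = 3, q_0 = 3*0 + 1 = 1.
  i=1: a_1=2, p_1 = 2*3 + 1 = 7, q_1 = 2*1 + 0 = 2.
  i=2: a_2=1, p_2 = 1*7 + 3 = 10, q_2 = 1*2 + 1 = 3.
  i=3: a_3=5, p_3 = 5*10 + 7 = 57, q_3 = 5*3 + 2 = 17.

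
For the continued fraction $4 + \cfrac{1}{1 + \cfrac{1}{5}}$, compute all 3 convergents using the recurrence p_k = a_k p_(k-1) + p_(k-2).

Using the convergent recurrence p_i = a_i*p_{i-1} + p_{i-2}, q_i = a_i*q_{i-1} + q_{i-2} with p_{-2}=0, p_{-1}=1, q_{-2}=1, q_{-1}=0:
  i=0: a_0=4, p_0 = 4*1 + 0 = 4, q_0 = 4*0 + 1 = 1.
  i=1: a_1=1, p_1 = 1*4 + 1 = 5, q_1 = 1*1 + 0 = 1.
  i=2: a_2=5, p_2 = 5*5 + 4 = 29, q_2 = 5*1 + 1 = 6.

4/1, 5/1, 29/6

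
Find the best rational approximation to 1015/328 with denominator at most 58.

Expand x = 1015/328 as a continued fraction with the Euclidean algorithm:
  1015 = 3*328 + 31, so a_0 = 3.
  328 = 10*31 + 18, so a_1 = 10.
  31 = 1*18 + 13, so a_2 = 1.
  18 = 1*13 + 5, so a_3 = 1.
  13 = 2*5 + 3, so a_4 = 2.
  5 = 1*3 + 2, so a_5 = 1.
  3 = 1*2 + 1, so a_6 = 1.
  2 = 2*1 + 0, so a_7 = 2.
so x = [3; 10, 1, 1, 2, 1, 1, 2].
Convergents (p_i = a_i*p_{i-1} + p_{i-2}, q_i = a_i*q_{i-1} + q_{i-2} with p_{-2}=0, p_{-1}=1, q_{-2}=1, q_{-1}=0), until the denominator exceeds 58:
  i=0: a_0=3, p_0 = 3*1 + 0 = 3, q_0 = 3*0 + 1 = 1.
  i=1: a_1=10, p_1 = 10*3 + 1 = 31, q_1 = 10*1 + 0 = 10.
  i=2: a_2=1, p_2 = 1*31 + 3 = 34, q_2 = 1*10 + 1 = 11.
  i=3: a_3=1, p_3 = 1*34 + 31 = 65, q_3 = 1*11 + 10 = 21.
  i=4: a_4=2, p_4 = 2*65 + 34 = 164, q_4 = 2*21 + 11 = 53.
  i=5: a_5=1, p_5 = 1*164 + 65 = 229, q_5 = 1*53 + 21 = 74.
q_5 = 74 > 58, so the last convergent with denominator <= 58 is p_4/q_4 = 164/53.
The closest fraction with denominator <= 58 is either p_4/q_4 or the intermediate fraction (k*p_4 + p_3)/(k*q_4 + q_3) with the largest k >= 1 whose denominator stays <= 58; these approach x as k grows, and every other convergent or intermediate fraction in range is farther away.
Largest k: floor((58 - q_3)/q_4) = floor((58 - 21)/53) = 0.
Since k = 0, no intermediate fraction beyond p_4/q_4 has denominator <= 58, so the convergent 164/53 is the closest (its error is |1015*53 - 164*328|/(328*53) = 3/17384).

164/53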